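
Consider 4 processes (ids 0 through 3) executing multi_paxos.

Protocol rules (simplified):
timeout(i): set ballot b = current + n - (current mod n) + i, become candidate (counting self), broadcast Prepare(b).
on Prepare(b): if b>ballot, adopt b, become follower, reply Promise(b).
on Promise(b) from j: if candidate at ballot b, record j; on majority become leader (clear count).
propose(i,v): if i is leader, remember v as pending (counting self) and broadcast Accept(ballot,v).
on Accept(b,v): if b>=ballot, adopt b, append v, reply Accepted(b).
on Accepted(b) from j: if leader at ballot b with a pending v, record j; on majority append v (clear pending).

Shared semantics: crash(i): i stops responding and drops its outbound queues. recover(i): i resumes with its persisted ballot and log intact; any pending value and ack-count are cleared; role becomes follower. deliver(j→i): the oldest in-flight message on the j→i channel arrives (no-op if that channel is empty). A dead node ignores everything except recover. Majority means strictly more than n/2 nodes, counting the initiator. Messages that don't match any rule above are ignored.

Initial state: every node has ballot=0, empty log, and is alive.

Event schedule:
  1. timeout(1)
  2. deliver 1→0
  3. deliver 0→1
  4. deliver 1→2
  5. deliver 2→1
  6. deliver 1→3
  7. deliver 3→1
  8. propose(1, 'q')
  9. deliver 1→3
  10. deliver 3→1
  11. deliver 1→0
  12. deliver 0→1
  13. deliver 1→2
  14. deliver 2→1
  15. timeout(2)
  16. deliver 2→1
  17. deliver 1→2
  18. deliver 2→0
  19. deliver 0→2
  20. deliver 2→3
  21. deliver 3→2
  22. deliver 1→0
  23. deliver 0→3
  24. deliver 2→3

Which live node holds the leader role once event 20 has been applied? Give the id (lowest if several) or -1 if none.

2

after 1 — timeout(1): n1:cand/b5/[-]
after 2 — deliver 1→0: n0:foll/b5/[-]
after 3 — deliver 0→1: ·
after 4 — deliver 1→2: n2:foll/b5/[-]
after 5 — deliver 2→1: n1:lead/b5/[-]
after 6 — deliver 1→3: n3:foll/b5/[-]
after 7 — deliver 3→1: ·
after 8 — propose(1,'q'): ·
after 9 — deliver 1→3: n3:foll/b5/[q]
after 10 — deliver 3→1: ·
after 11 — deliver 1→0: n0:foll/b5/[q]
after 12 — deliver 0→1: n1:lead/b5/[q]
after 13 — deliver 1→2: n2:foll/b5/[q]
after 14 — deliver 2→1: ·
after 15 — timeout(2): n2:cand/b10/[q]
after 16 — deliver 2→1: n1:foll/b10/[q]
after 17 — deliver 1→2: ·
after 18 — deliver 2→0: n0:foll/b10/[q]
after 19 — deliver 0→2: n2:lead/b10/[q]
after 20 — deliver 2→3: n3:foll/b10/[q]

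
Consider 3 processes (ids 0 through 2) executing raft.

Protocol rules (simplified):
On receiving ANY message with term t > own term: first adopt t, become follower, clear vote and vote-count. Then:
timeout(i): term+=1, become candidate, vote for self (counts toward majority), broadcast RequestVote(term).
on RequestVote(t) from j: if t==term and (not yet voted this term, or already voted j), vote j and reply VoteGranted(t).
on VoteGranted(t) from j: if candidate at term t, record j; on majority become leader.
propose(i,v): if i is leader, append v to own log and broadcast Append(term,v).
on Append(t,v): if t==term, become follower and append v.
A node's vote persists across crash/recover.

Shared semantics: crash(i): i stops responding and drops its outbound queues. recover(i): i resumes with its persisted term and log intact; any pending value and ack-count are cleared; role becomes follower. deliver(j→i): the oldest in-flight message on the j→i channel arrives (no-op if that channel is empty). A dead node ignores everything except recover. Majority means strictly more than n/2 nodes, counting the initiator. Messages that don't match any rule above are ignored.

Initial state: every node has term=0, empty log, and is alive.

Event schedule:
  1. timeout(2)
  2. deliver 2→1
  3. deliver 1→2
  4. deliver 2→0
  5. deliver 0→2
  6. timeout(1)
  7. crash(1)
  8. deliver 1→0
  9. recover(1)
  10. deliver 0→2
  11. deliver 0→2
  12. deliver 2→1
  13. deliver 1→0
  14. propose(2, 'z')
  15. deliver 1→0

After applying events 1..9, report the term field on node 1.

2

1. timeout(2):  <2:cand t1 ->
2. deliver 2→1:  <1:foll t1 ->
3. deliver 1→2:  <2:lead t1 ->
4. deliver 2→0:  <0:foll t1 ->
5. deliver 0→2:  nop
6. timeout(1):  <1:cand t2 ->
7. crash(1):  <1:✗cand t2 ->
8. deliver 1→0:  nop
9. recover(1):  <1:foll t2 ->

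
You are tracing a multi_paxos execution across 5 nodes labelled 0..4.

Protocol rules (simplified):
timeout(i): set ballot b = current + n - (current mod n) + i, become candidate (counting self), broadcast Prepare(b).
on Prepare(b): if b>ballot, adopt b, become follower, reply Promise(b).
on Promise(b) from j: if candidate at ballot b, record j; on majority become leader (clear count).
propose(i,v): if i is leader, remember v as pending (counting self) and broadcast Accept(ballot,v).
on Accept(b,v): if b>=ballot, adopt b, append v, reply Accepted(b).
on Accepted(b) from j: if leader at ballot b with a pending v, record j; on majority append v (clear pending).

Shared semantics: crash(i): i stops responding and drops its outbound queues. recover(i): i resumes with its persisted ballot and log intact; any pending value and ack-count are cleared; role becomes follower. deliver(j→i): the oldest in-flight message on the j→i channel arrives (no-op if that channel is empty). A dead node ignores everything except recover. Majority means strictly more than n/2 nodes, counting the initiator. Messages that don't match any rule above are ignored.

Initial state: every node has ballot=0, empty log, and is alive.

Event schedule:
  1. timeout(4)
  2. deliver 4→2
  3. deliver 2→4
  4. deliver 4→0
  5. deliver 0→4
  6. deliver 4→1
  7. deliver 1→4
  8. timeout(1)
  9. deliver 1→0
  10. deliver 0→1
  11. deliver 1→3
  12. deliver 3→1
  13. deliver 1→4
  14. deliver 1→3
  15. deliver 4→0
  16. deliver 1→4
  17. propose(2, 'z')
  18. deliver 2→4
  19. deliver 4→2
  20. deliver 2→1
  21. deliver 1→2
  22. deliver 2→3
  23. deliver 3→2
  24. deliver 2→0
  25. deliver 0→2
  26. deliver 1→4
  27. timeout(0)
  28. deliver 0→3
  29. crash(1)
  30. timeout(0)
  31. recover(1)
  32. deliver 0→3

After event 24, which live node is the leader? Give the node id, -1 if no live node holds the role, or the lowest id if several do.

1

[1] timeout(4) → N4(cand b9 [-])
[2] deliver 4→2 → N2(foll b9 [-])
[3] deliver 2→4 → ∅
[4] deliver 4→0 → N0(foll b9 [-])
[5] deliver 0→4 → N4(lead b9 [-])
[6] deliver 4→1 → N1(foll b9 [-])
[7] deliver 1→4 → ∅
[8] timeout(1) → N1(cand b11 [-])
[9] deliver 1→0 → N0(foll b11 [-])
[10] deliver 0→1 → ∅
[11] deliver 1→3 → N3(foll b11 [-])
[12] deliver 3→1 → N1(lead b11 [-])
[13] deliver 1→4 → N4(foll b11 [-])
[14] deliver 1→3 → ∅
[15] deliver 4→0 → ∅
[16] deliver 1→4 → ∅
[17] propose(2,'z') → ∅
[18] deliver 2→4 → ∅
[19] deliver 4→2 → ∅
[20] deliver 2→1 → ∅
[21] deliver 1→2 → N2(foll b11 [-])
[22] deliver 2→3 → ∅
[23] deliver 3→2 → ∅
[24] deliver 2→0 → ∅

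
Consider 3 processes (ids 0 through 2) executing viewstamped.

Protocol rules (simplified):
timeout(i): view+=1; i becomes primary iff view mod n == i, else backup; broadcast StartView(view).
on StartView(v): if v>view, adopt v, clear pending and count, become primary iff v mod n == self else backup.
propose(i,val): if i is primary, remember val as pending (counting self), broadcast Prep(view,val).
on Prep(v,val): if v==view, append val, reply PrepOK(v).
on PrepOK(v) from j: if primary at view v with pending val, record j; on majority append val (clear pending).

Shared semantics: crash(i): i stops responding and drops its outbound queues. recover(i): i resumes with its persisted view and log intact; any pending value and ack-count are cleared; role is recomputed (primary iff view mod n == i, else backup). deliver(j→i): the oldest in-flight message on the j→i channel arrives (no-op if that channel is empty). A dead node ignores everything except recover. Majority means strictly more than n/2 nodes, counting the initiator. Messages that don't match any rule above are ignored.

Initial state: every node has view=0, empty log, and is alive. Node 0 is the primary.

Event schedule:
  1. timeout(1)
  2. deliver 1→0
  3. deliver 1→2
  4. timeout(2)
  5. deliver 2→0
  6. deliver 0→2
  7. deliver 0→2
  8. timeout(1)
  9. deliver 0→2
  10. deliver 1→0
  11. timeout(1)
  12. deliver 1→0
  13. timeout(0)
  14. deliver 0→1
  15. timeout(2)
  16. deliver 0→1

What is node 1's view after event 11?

3

after 1 — timeout(1): n1:prim/v1/[-]
after 2 — deliver 1→0: n0:back/v1/[-]
after 3 — deliver 1→2: n2:back/v1/[-]
after 4 — timeout(2): n2:prim/v2/[-]
after 5 — deliver 2→0: n0:back/v2/[-]
after 6 — deliver 0→2: ·
after 7 — deliver 0→2: ·
after 8 — timeout(1): n1:back/v2/[-]
after 9 — deliver 0→2: ·
after 10 — deliver 1→0: ·
after 11 — timeout(1): n1:back/v3/[-]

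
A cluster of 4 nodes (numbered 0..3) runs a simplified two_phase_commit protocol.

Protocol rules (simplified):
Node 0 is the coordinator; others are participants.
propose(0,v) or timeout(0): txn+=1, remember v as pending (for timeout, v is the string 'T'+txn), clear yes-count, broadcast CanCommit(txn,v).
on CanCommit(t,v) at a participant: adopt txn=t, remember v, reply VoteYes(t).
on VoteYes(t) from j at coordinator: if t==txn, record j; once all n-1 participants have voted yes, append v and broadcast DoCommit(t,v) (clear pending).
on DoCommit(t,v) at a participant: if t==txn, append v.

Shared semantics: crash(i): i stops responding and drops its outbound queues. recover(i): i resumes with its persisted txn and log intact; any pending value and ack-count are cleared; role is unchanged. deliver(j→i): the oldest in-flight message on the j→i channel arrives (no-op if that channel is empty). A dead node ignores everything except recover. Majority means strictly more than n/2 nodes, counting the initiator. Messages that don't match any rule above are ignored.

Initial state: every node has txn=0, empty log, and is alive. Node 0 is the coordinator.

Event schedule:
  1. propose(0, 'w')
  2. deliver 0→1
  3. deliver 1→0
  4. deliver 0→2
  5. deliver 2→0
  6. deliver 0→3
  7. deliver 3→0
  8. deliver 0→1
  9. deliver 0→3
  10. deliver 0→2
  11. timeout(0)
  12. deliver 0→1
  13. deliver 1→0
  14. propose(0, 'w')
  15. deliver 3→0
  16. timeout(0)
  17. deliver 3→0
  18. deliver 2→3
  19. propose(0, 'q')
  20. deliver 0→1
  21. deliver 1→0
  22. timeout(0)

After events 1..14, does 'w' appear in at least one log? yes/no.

yes

step 1 propose(0,'w'): 0={coor,t=1,log=-}
step 2 deliver 0→1: 1={part,t=1,log=-}
step 3 deliver 1→0: —
step 4 deliver 0→2: 2={part,t=1,log=-}
step 5 deliver 2→0: —
step 6 deliver 0→3: 3={part,t=1,log=-}
step 7 deliver 3→0: 0={coor,t=1,log=w}
step 8 deliver 0→1: 1={part,t=1,log=w}
step 9 deliver 0→3: 3={part,t=1,log=w}
step 10 deliver 0→2: 2={part,t=1,log=w}
step 11 timeout(0): 0={coor,t=2,log=w}
step 12 deliver 0→1: 1={part,t=2,log=w}
step 13 deliver 1→0: —
step 14 propose(0,'w'): 0={coor,t=3,log=w}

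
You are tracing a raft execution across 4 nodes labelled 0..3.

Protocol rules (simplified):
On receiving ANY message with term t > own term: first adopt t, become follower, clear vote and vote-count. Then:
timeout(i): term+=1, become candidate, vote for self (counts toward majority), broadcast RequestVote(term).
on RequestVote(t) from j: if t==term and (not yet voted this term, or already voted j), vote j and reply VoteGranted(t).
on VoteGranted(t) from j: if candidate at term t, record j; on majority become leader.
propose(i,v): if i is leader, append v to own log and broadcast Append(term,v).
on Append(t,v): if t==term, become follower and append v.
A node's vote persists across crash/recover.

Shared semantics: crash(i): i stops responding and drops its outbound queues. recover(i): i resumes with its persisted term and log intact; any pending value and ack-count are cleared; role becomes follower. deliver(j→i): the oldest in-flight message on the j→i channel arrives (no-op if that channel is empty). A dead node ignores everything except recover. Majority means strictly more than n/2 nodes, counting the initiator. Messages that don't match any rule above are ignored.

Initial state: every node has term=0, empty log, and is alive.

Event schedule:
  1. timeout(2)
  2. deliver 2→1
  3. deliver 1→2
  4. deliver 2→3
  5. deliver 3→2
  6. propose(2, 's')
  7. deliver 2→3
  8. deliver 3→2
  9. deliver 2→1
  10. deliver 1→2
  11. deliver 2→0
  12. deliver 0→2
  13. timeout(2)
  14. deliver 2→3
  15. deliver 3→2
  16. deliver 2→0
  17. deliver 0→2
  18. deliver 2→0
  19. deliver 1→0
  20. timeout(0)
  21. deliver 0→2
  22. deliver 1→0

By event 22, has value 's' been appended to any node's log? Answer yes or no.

step 1 timeout(2): 2={cand,t=1,log=-}
step 2 deliver 2→1: 1={foll,t=1,log=-}
step 3 deliver 1→2: —
step 4 deliver 2→3: 3={foll,t=1,log=-}
step 5 deliver 3→2: 2={lead,t=1,log=-}
step 6 propose(2,'s'): 2={lead,t=1,log=s}
step 7 deliver 2→3: 3={foll,t=1,log=s}
step 8 deliver 3→2: —
step 9 deliver 2→1: 1={foll,t=1,log=s}
step 10 deliver 1→2: —
step 11 deliver 2→0: 0={foll,t=1,log=-}
step 12 deliver 0→2: —
step 13 timeout(2): 2={cand,t=2,log=s}
step 14 deliver 2→3: 3={foll,t=2,log=s}
step 15 deliver 3→2: —
step 16 deliver 2→0: 0={foll,t=1,log=s}
step 17 deliver 0→2: —
step 18 deliver 2→0: 0={foll,t=2,log=s}
step 19 deliver 1→0: —
step 20 timeout(0): 0={cand,t=3,log=s}
step 21 deliver 0→2: 2={lead,t=2,log=s}
step 22 deliver 1→0: —

yes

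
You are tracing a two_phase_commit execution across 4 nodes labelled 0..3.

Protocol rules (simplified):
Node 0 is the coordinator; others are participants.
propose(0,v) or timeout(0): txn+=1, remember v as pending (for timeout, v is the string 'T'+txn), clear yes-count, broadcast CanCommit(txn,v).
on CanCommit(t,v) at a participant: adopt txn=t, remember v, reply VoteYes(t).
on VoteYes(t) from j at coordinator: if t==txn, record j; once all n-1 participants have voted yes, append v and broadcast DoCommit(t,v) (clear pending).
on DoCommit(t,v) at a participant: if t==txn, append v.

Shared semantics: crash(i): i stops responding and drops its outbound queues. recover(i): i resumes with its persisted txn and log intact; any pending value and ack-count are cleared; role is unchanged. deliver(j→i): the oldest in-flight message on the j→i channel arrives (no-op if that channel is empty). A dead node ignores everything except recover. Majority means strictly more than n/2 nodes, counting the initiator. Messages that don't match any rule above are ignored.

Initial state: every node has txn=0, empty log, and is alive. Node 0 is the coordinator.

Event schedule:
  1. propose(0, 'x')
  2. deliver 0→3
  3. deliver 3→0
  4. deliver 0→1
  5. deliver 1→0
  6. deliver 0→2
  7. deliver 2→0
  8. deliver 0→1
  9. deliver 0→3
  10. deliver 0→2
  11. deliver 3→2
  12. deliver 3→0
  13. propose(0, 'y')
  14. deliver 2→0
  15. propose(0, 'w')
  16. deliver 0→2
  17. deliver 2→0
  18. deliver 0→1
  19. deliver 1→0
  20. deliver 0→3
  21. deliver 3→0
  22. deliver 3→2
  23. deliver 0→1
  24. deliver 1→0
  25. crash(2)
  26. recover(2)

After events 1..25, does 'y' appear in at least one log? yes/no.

no

[1] propose(0,'x') → N0(coor t1 [-])
[2] deliver 0→3 → N3(part t1 [-])
[3] deliver 3→0 → ∅
[4] deliver 0→1 → N1(part t1 [-])
[5] deliver 1→0 → ∅
[6] deliver 0→2 → N2(part t1 [-])
[7] deliver 2→0 → N0(coor t1 [x])
[8] deliver 0→1 → N1(part t1 [x])
[9] deliver 0→3 → N3(part t1 [x])
[10] deliver 0→2 → N2(part t1 [x])
[11] deliver 3→2 → ∅
[12] deliver 3→0 → ∅
[13] propose(0,'y') → N0(coor t2 [x])
[14] deliver 2→0 → ∅
[15] propose(0,'w') → N0(coor t3 [x])
[16] deliver 0→2 → N2(part t2 [x])
[17] deliver 2→0 → ∅
[18] deliver 0→1 → N1(part t2 [x])
[19] deliver 1→0 → ∅
[20] deliver 0→3 → N3(part t2 [x])
[21] deliver 3→0 → ∅
[22] deliver 3→2 → ∅
[23] deliver 0→1 → N1(part t3 [x])
[24] deliver 1→0 → ∅
[25] crash(2) → N2(✗part t2 [x])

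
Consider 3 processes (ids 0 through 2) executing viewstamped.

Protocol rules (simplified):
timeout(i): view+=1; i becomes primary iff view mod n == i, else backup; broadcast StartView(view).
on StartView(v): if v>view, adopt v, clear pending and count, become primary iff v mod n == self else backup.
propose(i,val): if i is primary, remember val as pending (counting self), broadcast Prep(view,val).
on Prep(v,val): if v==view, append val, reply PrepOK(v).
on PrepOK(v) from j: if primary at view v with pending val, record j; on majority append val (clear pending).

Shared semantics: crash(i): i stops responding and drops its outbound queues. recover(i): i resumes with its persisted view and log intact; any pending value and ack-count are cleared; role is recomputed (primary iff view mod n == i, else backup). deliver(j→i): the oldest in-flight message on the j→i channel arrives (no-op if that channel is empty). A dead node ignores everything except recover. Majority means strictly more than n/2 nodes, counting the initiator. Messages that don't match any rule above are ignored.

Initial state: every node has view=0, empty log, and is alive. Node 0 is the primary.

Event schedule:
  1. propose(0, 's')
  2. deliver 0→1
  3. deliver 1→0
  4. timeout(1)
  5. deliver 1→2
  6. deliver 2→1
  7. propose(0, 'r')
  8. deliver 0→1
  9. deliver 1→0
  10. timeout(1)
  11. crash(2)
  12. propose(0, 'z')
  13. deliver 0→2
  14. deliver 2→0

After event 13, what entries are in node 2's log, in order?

empty

[1] propose(0,'s') → ∅
[2] deliver 0→1 → N1(back v0 [s])
[3] deliver 1→0 → N0(prim v0 [s])
[4] timeout(1) → N1(prim v1 [s])
[5] deliver 1→2 → N2(back v1 [-])
[6] deliver 2→1 → ∅
[7] propose(0,'r') → ∅
[8] deliver 0→1 → ∅
[9] deliver 1→0 → N0(back v1 [s])
[10] timeout(1) → N1(back v2 [s])
[11] crash(2) → N2(✗back v1 [-])
[12] propose(0,'z') → ∅
[13] deliver 0→2 → ∅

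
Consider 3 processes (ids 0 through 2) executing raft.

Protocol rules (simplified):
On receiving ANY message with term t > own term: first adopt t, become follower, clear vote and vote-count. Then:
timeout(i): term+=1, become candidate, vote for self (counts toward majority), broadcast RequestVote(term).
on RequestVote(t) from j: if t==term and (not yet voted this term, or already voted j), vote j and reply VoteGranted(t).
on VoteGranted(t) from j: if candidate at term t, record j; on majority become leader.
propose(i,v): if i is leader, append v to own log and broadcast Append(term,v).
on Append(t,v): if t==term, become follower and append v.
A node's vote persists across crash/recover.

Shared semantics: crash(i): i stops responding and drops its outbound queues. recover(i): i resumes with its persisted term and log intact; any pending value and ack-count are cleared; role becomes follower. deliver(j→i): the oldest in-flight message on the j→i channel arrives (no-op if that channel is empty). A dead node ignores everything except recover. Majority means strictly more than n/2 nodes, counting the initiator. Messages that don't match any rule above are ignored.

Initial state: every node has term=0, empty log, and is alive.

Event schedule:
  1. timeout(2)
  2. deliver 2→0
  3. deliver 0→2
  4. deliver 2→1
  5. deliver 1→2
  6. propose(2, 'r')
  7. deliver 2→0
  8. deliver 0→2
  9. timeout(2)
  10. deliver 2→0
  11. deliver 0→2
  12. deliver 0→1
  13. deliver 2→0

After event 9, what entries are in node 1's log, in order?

e1 timeout(2): 2[cand,t=1,-]
e2 deliver 2→0: 0[foll,t=1,-]
e3 deliver 0→2: 2[lead,t=1,-]
e4 deliver 2→1: 1[foll,t=1,-]
e5 deliver 1→2: ·
e6 propose(2,'r'): 2[lead,t=1,r]
e7 deliver 2→0: 0[foll,t=1,r]
e8 deliver 0→2: ·
e9 timeout(2): 2[cand,t=2,r]

empty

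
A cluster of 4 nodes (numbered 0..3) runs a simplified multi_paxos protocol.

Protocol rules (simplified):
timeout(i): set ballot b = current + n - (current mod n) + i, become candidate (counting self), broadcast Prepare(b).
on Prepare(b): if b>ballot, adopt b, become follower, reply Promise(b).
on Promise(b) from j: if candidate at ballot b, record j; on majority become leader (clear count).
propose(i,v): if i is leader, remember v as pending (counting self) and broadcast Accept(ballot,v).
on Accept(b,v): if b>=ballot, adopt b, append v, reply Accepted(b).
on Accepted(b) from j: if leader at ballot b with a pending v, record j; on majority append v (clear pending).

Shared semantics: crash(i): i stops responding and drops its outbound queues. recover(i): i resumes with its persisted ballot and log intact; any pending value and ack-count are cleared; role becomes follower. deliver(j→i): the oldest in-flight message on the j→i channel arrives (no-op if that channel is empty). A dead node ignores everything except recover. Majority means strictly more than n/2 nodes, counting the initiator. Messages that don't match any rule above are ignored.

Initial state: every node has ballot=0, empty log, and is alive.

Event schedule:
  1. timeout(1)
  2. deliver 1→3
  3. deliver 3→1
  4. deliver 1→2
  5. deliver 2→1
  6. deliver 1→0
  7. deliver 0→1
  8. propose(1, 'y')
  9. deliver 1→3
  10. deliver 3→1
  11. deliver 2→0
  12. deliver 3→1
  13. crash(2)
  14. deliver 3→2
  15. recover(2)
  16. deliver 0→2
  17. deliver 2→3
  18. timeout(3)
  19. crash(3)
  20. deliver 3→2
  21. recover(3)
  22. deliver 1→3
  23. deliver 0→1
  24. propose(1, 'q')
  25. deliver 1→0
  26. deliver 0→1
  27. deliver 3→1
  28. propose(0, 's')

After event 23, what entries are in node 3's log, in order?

step 1 timeout(1): 1={cand,b=5,log=-}
step 2 deliver 1→3: 3={foll,b=5,log=-}
step 3 deliver 3→1: —
step 4 deliver 1→2: 2={foll,b=5,log=-}
step 5 deliver 2→1: 1={lead,b=5,log=-}
step 6 deliver 1→0: 0={foll,b=5,log=-}
step 7 deliver 0→1: —
step 8 propose(1,'y'): —
step 9 deliver 1→3: 3={foll,b=5,log=y}
step 10 deliver 3→1: —
step 11 deliver 2→0: —
step 12 deliver 3→1: —
step 13 crash(2): 2={✗foll,b=5,log=-}
step 14 deliver 3→2: —
step 15 recover(2): 2={foll,b=5,log=-}
step 16 deliver 0→2: —
step 17 deliver 2→3: —
step 18 timeout(3): 3={cand,b=11,log=y}
step 19 crash(3): 3={✗cand,b=11,log=y}
step 20 deliver 3→2: —
step 21 recover(3): 3={foll,b=11,log=y}
step 22 deliver 1→3: —
step 23 deliver 0→1: —

y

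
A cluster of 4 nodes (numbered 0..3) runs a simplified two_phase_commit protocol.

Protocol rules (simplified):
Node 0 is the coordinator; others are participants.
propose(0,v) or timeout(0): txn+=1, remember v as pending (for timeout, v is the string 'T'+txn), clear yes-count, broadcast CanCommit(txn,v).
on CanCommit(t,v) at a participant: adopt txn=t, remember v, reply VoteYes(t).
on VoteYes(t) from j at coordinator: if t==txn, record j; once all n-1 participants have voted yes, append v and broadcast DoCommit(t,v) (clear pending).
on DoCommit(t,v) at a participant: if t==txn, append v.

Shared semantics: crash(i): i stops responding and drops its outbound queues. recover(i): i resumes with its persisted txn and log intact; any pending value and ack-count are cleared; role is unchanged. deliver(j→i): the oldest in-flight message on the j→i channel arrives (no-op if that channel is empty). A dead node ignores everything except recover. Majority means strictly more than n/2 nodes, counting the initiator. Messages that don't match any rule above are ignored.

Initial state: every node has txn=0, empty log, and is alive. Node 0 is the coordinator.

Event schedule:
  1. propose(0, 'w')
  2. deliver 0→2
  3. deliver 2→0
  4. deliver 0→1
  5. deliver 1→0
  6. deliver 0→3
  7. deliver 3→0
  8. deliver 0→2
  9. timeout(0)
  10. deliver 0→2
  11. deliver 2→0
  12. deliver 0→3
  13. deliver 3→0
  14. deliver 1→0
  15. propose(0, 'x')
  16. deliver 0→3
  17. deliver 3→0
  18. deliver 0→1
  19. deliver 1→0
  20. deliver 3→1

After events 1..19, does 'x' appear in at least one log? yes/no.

1. propose(0,'w'):  <0:coor t1 ->
2. deliver 0→2:  <2:part t1 ->
3. deliver 2→0:  nop
4. deliver 0→1:  <1:part t1 ->
5. deliver 1→0:  nop
6. deliver 0→3:  <3:part t1 ->
7. deliver 3→0:  <0:coor t1 w>
8. deliver 0→2:  <2:part t1 w>
9. timeout(0):  <0:coor t2 w>
10. deliver 0→2:  <2:part t2 w>
11. deliver 2→0:  nop
12. deliver 0→3:  <3:part t1 w>
13. deliver 3→0:  nop
14. deliver 1→0:  nop
15. propose(0,'x'):  <0:coor t3 w>
16. deliver 0→3:  <3:part t2 w>
17. deliver 3→0:  nop
18. deliver 0→1:  <1:part t1 w>
19. deliver 1→0:  nop

no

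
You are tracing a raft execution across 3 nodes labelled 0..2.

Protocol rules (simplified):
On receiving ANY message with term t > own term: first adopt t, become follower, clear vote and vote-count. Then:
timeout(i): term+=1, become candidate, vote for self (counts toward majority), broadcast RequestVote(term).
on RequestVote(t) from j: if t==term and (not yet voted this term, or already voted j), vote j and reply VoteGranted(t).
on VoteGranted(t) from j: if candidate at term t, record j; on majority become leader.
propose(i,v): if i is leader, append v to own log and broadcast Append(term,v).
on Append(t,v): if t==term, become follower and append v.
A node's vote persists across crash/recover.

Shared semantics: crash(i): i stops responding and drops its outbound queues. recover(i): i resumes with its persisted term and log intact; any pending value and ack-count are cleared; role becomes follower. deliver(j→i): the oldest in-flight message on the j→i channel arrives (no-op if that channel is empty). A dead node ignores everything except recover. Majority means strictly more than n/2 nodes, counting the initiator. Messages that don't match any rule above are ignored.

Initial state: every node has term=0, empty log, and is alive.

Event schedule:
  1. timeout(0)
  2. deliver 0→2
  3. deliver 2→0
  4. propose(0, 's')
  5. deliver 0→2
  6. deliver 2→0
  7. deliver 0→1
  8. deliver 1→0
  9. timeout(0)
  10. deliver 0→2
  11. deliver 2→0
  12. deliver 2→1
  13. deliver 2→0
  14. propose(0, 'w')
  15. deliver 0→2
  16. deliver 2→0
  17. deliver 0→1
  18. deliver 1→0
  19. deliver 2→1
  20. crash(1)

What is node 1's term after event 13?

1

[1] timeout(0) → N0(cand t1 [-])
[2] deliver 0→2 → N2(foll t1 [-])
[3] deliver 2→0 → N0(lead t1 [-])
[4] propose(0,'s') → N0(lead t1 [s])
[5] deliver 0→2 → N2(foll t1 [s])
[6] deliver 2→0 → ∅
[7] deliver 0→1 → N1(foll t1 [-])
[8] deliver 1→0 → ∅
[9] timeout(0) → N0(cand t2 [s])
[10] deliver 0→2 → N2(foll t2 [s])
[11] deliver 2→0 → N0(lead t2 [s])
[12] deliver 2→1 → ∅
[13] deliver 2→0 → ∅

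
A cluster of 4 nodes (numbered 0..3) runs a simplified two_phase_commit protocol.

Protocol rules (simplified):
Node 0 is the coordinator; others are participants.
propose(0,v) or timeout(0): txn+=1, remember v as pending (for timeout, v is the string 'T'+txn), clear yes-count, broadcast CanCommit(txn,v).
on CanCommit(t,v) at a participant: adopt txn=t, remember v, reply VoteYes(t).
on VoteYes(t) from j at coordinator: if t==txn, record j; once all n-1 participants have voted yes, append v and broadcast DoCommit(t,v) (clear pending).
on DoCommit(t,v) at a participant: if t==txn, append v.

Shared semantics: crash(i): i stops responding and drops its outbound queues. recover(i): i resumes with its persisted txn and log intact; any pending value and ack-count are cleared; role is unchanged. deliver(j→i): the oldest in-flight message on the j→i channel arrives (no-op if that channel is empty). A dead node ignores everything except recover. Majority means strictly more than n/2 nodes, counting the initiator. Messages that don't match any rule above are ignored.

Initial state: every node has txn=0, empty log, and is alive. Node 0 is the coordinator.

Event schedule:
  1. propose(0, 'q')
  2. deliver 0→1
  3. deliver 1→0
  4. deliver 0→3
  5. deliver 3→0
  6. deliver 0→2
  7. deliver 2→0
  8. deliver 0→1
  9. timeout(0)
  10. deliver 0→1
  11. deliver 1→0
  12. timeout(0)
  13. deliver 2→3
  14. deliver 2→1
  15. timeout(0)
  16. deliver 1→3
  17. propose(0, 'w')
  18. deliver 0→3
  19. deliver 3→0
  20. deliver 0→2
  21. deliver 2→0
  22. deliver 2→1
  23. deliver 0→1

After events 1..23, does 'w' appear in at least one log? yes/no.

1. propose(0,'q'):  <0:coor t1 ->
2. deliver 0→1:  <1:part t1 ->
3. deliver 1→0:  nop
4. deliver 0→3:  <3:part t1 ->
5. deliver 3→0:  nop
6. deliver 0→2:  <2:part t1 ->
7. deliver 2→0:  <0:coor t1 q>
8. deliver 0→1:  <1:part t1 q>
9. timeout(0):  <0:coor t2 q>
10. deliver 0→1:  <1:part t2 q>
11. deliver 1→0:  nop
12. timeout(0):  <0:coor t3 q>
13. deliver 2→3:  nop
14. deliver 2→1:  nop
15. timeout(0):  <0:coor t4 q>
16. deliver 1→3:  nop
17. propose(0,'w'):  <0:coor t5 q>
18. deliver 0→3:  <3:part t1 q>
19. deliver 3→0:  nop
20. deliver 0→2:  <2:part t1 q>
21. deliver 2→0:  nop
22. deliver 2→1:  nop
23. deliver 0→1:  <1:part t3 q>

no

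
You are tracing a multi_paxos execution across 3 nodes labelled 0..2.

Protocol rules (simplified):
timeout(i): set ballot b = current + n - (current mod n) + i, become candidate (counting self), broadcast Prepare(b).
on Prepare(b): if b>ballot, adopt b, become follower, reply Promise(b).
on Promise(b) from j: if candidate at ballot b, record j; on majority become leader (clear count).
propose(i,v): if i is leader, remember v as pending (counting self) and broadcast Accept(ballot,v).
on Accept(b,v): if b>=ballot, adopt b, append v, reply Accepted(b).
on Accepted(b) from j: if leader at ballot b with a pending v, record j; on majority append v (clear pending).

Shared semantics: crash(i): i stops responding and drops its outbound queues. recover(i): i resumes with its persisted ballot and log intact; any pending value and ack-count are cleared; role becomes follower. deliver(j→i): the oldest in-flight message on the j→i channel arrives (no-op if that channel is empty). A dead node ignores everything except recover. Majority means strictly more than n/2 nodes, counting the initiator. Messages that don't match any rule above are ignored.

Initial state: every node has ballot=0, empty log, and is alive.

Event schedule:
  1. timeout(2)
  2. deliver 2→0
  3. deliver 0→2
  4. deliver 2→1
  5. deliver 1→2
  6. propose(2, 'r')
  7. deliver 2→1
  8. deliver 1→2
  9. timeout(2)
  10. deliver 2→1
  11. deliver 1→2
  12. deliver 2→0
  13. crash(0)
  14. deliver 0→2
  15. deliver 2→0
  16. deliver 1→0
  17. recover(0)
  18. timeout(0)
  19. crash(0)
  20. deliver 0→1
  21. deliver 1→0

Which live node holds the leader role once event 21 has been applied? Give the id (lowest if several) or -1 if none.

2

after 1 — timeout(2): n2:cand/b5/[-]
after 2 — deliver 2→0: n0:foll/b5/[-]
after 3 — deliver 0→2: n2:lead/b5/[-]
after 4 — deliver 2→1: n1:foll/b5/[-]
after 5 — deliver 1→2: ·
after 6 — propose(2,'r'): ·
after 7 — deliver 2→1: n1:foll/b5/[r]
after 8 — deliver 1→2: n2:lead/b5/[r]
after 9 — timeout(2): n2:cand/b8/[r]
after 10 — deliver 2→1: n1:foll/b8/[r]
after 11 — deliver 1→2: n2:lead/b8/[r]
after 12 — deliver 2→0: n0:foll/b5/[r]
after 13 — crash(0): n0:✗foll/b5/[r]
after 14 — deliver 0→2: ·
after 15 — deliver 2→0: ·
after 16 — deliver 1→0: ·
after 17 — recover(0): n0:foll/b5/[r]
after 18 — timeout(0): n0:cand/b6/[r]
after 19 — crash(0): n0:✗cand/b6/[r]
after 20 — deliver 0→1: ·
after 21 — deliver 1→0: ·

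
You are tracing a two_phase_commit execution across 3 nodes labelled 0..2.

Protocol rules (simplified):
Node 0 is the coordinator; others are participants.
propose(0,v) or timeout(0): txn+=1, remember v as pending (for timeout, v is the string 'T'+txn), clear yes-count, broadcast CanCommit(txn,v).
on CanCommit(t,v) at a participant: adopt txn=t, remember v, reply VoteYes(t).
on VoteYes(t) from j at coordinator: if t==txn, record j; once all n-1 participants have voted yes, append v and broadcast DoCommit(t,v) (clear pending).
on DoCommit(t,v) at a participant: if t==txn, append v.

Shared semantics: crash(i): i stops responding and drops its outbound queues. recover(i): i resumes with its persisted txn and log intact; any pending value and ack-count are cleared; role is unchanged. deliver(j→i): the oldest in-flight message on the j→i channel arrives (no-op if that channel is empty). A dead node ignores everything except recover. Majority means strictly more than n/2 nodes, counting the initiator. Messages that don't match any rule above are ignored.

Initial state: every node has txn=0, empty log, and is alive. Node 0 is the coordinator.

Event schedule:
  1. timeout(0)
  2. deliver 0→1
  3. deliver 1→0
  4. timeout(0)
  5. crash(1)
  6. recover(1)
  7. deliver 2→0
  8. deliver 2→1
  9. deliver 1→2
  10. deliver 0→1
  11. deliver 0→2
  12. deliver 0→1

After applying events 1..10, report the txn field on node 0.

[1] timeout(0) → N0(coor t1 [-])
[2] deliver 0→1 → N1(part t1 [-])
[3] deliver 1→0 → ∅
[4] timeout(0) → N0(coor t2 [-])
[5] crash(1) → N1(✗part t1 [-])
[6] recover(1) → N1(part t1 [-])
[7] deliver 2→0 → ∅
[8] deliver 2→1 → ∅
[9] deliver 1→2 → ∅
[10] deliver 0→1 → N1(part t2 [-])

2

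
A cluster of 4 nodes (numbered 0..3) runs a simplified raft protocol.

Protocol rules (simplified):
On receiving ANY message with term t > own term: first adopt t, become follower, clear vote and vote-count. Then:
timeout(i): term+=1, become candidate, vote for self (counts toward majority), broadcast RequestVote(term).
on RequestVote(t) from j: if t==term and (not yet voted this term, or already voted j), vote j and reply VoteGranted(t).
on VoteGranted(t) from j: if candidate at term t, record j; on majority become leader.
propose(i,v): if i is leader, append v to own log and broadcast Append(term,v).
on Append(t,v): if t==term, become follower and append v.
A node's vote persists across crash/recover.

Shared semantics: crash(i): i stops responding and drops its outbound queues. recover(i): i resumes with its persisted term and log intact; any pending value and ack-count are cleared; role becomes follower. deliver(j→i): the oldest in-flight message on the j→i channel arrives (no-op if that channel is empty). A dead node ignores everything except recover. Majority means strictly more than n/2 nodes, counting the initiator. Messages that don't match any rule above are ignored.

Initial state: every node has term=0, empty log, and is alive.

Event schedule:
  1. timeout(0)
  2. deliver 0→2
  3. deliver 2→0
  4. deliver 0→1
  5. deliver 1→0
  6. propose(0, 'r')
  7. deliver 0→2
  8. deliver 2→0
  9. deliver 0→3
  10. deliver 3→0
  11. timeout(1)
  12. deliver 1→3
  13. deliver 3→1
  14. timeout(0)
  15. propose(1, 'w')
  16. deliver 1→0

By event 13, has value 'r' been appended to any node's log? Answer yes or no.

yes

[1] timeout(0) → N0(cand t1 [-])
[2] deliver 0→2 → N2(foll t1 [-])
[3] deliver 2→0 → ∅
[4] deliver 0→1 → N1(foll t1 [-])
[5] deliver 1→0 → N0(lead t1 [-])
[6] propose(0,'r') → N0(lead t1 [r])
[7] deliver 0→2 → N2(foll t1 [r])
[8] deliver 2→0 → ∅
[9] deliver 0→3 → N3(foll t1 [-])
[10] deliver 3→0 → ∅
[11] timeout(1) → N1(cand t2 [-])
[12] deliver 1→3 → N3(foll t2 [-])
[13] deliver 3→1 → ∅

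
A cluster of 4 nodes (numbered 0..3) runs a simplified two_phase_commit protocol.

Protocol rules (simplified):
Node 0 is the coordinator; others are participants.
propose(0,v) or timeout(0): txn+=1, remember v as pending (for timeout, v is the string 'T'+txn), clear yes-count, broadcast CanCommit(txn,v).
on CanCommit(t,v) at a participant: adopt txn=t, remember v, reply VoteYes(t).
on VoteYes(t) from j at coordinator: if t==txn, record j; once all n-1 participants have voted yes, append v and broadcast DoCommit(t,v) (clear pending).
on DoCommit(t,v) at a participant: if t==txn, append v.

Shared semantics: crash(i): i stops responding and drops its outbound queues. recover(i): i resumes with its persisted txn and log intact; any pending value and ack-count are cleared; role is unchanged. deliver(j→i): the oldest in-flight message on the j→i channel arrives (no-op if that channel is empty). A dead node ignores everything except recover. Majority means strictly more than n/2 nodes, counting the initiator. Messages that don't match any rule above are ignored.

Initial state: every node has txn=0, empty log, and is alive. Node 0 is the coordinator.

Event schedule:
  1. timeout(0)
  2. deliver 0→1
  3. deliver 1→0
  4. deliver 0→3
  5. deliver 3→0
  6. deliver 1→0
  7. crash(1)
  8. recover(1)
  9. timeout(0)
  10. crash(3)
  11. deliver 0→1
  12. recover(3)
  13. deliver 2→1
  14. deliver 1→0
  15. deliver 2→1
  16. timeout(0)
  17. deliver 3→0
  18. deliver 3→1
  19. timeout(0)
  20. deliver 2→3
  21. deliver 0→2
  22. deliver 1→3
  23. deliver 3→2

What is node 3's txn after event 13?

after 1 — timeout(0): n0:coor/t1/[-]
after 2 — deliver 0→1: n1:part/t1/[-]
after 3 — deliver 1→0: ·
after 4 — deliver 0→3: n3:part/t1/[-]
after 5 — deliver 3→0: ·
after 6 — deliver 1→0: ·
after 7 — crash(1): n1:✗part/t1/[-]
after 8 — recover(1): n1:part/t1/[-]
after 9 — timeout(0): n0:coor/t2/[-]
after 10 — crash(3): n3:✗part/t1/[-]
after 11 — deliver 0→1: n1:part/t2/[-]
after 12 — recover(3): n3:part/t1/[-]
after 13 — deliver 2→1: ·

1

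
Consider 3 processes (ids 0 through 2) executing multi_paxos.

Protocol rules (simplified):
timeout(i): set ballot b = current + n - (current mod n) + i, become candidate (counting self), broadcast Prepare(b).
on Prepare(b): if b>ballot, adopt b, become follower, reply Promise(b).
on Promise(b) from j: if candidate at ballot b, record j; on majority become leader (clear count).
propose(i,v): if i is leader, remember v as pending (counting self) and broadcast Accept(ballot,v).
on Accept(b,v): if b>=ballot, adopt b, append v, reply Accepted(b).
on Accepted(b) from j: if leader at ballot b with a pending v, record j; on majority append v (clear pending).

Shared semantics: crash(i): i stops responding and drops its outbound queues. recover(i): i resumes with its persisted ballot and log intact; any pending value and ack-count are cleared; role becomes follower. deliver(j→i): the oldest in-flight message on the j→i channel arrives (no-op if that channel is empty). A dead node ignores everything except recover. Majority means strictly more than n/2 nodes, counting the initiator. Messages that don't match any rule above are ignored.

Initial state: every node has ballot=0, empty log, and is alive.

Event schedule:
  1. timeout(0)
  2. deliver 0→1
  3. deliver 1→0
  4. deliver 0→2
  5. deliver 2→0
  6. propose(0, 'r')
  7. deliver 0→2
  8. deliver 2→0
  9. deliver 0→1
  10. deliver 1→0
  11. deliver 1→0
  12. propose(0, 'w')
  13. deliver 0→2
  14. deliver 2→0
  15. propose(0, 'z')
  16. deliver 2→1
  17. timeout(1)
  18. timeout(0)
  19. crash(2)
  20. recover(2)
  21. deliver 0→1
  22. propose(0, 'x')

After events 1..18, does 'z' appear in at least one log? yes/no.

step 1 timeout(0): 0={cand,b=3,log=-}
step 2 deliver 0→1: 1={foll,b=3,log=-}
step 3 deliver 1→0: 0={lead,b=3,log=-}
step 4 deliver 0→2: 2={foll,b=3,log=-}
step 5 deliver 2→0: —
step 6 propose(0,'r'): —
step 7 deliver 0→2: 2={foll,b=3,log=r}
step 8 deliver 2→0: 0={lead,b=3,log=r}
step 9 deliver 0→1: 1={foll,b=3,log=r}
step 10 deliver 1→0: —
step 11 deliver 1→0: —
step 12 propose(0,'w'): —
step 13 deliver 0→2: 2={foll,b=3,log=r,w}
step 14 deliver 2→0: 0={lead,b=3,log=r,w}
step 15 propose(0,'z'): —
step 16 deliver 2→1: —
step 17 timeout(1): 1={cand,b=7,log=r}
step 18 timeout(0): 0={cand,b=6,log=r,w}

no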